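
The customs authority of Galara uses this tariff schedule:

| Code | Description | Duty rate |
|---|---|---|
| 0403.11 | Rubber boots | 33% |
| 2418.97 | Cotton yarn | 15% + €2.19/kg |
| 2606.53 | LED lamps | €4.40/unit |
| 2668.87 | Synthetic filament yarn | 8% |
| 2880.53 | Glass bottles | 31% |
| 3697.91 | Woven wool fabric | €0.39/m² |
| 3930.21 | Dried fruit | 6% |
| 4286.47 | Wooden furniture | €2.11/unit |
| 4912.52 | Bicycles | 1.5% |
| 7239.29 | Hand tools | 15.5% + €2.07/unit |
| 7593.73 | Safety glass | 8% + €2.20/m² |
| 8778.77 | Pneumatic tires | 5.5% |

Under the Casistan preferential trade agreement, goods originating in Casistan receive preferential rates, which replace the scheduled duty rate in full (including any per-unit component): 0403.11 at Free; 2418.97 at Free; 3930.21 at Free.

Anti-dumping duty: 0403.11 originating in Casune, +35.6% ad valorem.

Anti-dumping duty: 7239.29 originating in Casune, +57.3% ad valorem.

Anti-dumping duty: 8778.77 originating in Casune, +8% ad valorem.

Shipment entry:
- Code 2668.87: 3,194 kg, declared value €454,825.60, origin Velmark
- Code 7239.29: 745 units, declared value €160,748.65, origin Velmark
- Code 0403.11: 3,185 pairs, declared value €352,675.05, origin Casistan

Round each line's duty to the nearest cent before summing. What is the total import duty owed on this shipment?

Line 1 (2668.87, Velmark, 3,194 kg, €454,825.60):
Base rate for 2668.87 is 8%.
Duty = €454,825.60 × 8% = €36,386.05.
Line 2 (7239.29, Velmark, 745 units, €160,748.65):
Base rate for 7239.29 is 15.5% + €2.07/unit.
The additional-duty order on 7239.29 targets Casune, not Velmark; it does not apply.
Duty = €160,748.65 × 15.5% + 745 × €2.07 = €26,458.19.
Line 3 (0403.11, Casistan, 3,185 pairs, €352,675.05):
Base rate for 0403.11 is 33%.
Origin Casistan qualifies under the Galara–Casistan agreement and 0403.11 is covered: preferential rate Free applies instead.
The additional-duty order on 0403.11 targets Casune, not Casistan; it does not apply.
Duty = €352,675.05 × 0% = €0.00.
Total = €36,386.05 + €26,458.19 + €0.00 = €62,844.24.

€62,844.24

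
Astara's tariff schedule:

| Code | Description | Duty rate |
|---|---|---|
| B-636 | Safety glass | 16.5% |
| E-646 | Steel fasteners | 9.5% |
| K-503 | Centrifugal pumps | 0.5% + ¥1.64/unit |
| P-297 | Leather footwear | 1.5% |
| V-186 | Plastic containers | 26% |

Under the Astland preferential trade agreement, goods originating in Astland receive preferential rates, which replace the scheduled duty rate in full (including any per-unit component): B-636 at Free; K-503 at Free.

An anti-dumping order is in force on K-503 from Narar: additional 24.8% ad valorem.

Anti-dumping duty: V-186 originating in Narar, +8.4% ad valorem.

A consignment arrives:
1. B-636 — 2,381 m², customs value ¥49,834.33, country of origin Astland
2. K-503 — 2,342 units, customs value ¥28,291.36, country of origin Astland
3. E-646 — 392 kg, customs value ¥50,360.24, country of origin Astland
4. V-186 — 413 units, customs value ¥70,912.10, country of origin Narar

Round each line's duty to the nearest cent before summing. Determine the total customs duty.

Line 1 (B-636, Astland, 2,381 m², ¥49,834.33):
Base rate for B-636 is 16.5%.
Origin Astland qualifies under the Astara–Astland agreement and B-636 is covered: preferential rate Free applies instead.
Duty = ¥49,834.33 × 0% = ¥0.00.
Line 2 (K-503, Astland, 2,342 units, ¥28,291.36):
Base rate for K-503 is 0.5% + ¥1.64/unit.
Origin Astland qualifies under the Astara–Astland agreement and K-503 is covered: preferential rate Free applies instead.
The additional-duty order on K-503 targets Narar, not Astland; it does not apply.
Duty = ¥28,291.36 × 0% = ¥0.00.
Line 3 (E-646, Astland, 392 kg, ¥50,360.24):
Base rate for E-646 is 9.5%.
Origin Astland is the FTA partner but E-646 is not on the preference list; base rate stands.
Duty = ¥50,360.24 × 9.5% = ¥4,784.22.
Line 4 (V-186, Narar, 413 units, ¥70,912.10):
Base rate for V-186 is 26%.
Additional duty on V-186 from Narar: +8.4%. Applied ad valorem rate: 26% + 8.4% = 34.4%.
Duty = ¥70,912.10 × 34.4% = ¥24,393.76.
Total = ¥0.00 + ¥0.00 + ¥4,784.22 + ¥24,393.76 = ¥29,177.98.

¥29,177.98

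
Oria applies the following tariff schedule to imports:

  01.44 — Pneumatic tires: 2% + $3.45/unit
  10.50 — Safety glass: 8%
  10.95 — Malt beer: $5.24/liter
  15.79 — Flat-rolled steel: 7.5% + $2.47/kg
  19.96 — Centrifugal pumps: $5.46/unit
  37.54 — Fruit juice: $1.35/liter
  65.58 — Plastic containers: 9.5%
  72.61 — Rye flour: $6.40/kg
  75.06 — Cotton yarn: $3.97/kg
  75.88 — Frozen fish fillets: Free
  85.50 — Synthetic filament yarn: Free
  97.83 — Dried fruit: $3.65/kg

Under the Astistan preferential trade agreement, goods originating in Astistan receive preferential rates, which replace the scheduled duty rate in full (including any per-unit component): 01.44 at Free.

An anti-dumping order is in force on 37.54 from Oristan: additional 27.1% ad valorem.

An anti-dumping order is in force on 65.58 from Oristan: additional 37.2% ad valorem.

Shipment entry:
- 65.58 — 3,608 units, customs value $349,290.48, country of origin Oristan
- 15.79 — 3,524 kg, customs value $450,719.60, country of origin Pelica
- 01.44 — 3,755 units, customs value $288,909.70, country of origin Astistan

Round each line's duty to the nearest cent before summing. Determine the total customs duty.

$205,626.90

Line 1 (65.58, Oristan, 3,608 units, $349,290.48):
Base rate for 65.58 is 9.5%.
Additional duty on 65.58 from Oristan: +37.2%. Applied ad valorem rate: 9.5% + 37.2% = 46.7%.
Duty = $349,290.48 × 46.7% = $163,118.65.
Line 2 (15.79, Pelica, 3,524 kg, $450,719.60):
Base rate for 15.79 is 7.5% + $2.47/kg.
Duty = $450,719.60 × 7.5% + 3,524 × $2.47 = $42,508.25.
Line 3 (01.44, Astistan, 3,755 units, $288,909.70):
Base rate for 01.44 is 2% + $3.45/unit.
Origin Astistan qualifies under the Oria–Astistan agreement and 01.44 is covered: preferential rate Free applies instead.
Duty = $288,909.70 × 0% = $0.00.
Total = $163,118.65 + $42,508.25 + $0.00 = $205,626.90.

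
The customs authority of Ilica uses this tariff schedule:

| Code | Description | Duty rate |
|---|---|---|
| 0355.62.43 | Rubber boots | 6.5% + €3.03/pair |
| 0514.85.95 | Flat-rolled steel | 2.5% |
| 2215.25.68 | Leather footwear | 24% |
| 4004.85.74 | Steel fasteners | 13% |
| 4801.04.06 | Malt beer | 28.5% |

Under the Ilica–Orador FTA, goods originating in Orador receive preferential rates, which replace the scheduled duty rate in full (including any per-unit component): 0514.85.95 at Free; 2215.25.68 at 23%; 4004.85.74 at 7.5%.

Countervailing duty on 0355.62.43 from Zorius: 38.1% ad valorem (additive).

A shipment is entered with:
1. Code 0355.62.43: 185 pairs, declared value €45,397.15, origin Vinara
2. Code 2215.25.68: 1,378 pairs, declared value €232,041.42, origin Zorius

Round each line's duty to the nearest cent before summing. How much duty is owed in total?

€59,201.30

Line 1 (0355.62.43, Vinara, 185 pairs, €45,397.15):
Base rate for 0355.62.43 is 6.5% + €3.03/pair.
The additional-duty order on 0355.62.43 targets Zorius, not Vinara; it does not apply.
Duty = €45,397.15 × 6.5% + 185 × €3.03 = €3,511.36.
Line 2 (2215.25.68, Zorius, 1,378 pairs, €232,041.42):
Base rate for 2215.25.68 is 24%.
2215.25.68 has an FTA preferential rate, but origin Zorius is not Orador; base rate stands.
Duty = €232,041.42 × 24% = €55,689.94.
Total = €3,511.36 + €55,689.94 = €59,201.30.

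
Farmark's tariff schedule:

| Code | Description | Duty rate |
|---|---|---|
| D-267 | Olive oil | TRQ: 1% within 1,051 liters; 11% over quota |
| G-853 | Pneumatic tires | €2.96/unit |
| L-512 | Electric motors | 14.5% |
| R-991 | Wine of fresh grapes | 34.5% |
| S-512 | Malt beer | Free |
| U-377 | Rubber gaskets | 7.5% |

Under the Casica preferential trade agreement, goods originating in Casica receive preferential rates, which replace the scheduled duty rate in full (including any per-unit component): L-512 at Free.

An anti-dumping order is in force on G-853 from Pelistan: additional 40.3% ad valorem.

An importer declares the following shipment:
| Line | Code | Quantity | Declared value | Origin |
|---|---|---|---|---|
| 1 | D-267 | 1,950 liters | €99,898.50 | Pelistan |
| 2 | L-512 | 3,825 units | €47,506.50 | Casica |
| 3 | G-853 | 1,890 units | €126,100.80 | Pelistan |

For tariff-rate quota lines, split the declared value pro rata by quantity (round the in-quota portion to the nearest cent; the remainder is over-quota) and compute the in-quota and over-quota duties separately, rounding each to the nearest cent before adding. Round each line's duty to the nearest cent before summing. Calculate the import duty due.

Line 1 (D-267, Pelistan, 1,950 liters, €99,898.50):
Code D-267 is under a tariff-rate quota (threshold 1,051 liters). In-quota: 1,051 liters at 1%; over-quota: 899 liters at 11%.
Pro-rata value split: in-quota = €99,898.50 × 1,051/1,950 = €53,842.73; over-quota = €99,898.50 − €53,842.73 = €46,055.77.
In-quota duty = €53,842.73 × 1% = €538.43. Over-quota duty = €46,055.77 × 11% = €5,066.13.
Line duty = €538.43 + €5,066.13 = €5,604.56.
Line 2 (L-512, Casica, 3,825 units, €47,506.50):
Base rate for L-512 is 14.5%.
Origin Casica qualifies under the Farmark–Casica agreement and L-512 is covered: preferential rate Free applies instead.
Duty = €47,506.50 × 0% = €0.00.
Line 3 (G-853, Pelistan, 1,890 units, €126,100.80):
Base rate for G-853 is €2.96/unit.
Additional duty on G-853 from Pelistan: +40.3% ad valorem. Applied ad valorem rate = 40.3%.
Duty = €126,100.80 × 40.3% + 1,890 × €2.96 = €56,413.02.
Total = €5,604.56 + €0.00 + €56,413.02 = €62,017.58.

€62,017.58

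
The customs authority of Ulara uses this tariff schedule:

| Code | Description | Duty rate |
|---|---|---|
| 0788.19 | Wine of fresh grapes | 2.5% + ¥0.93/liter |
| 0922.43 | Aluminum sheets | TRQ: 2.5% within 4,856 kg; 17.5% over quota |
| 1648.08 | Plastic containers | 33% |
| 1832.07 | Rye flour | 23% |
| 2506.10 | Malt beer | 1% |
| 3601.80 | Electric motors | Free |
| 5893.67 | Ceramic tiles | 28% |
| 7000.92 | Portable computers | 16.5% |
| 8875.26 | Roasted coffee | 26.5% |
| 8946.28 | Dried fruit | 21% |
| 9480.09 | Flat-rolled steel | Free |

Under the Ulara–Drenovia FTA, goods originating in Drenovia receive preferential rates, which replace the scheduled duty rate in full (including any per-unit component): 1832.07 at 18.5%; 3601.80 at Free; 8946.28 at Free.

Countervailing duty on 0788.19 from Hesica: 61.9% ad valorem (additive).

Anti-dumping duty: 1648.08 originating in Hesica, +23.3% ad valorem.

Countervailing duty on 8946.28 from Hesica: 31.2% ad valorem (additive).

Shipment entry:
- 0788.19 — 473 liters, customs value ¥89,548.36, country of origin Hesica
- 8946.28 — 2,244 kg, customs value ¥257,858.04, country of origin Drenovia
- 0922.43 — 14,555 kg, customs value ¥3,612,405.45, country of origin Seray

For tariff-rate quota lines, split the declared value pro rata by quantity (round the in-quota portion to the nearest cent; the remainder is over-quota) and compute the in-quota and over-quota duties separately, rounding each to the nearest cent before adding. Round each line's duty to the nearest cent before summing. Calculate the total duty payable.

Line 1 (0788.19, Hesica, 473 liters, ¥89,548.36):
Base rate for 0788.19 is 2.5% + ¥0.93/liter.
Additional duty on 0788.19 from Hesica: +61.9%. Applied ad valorem rate: 2.5% + 61.9% = 64.4%.
Duty = ¥89,548.36 × 64.4% + 473 × ¥0.93 = ¥58,109.03.
Line 2 (8946.28, Drenovia, 2,244 kg, ¥257,858.04):
Base rate for 8946.28 is 21%.
Origin Drenovia qualifies under the Ulara–Drenovia agreement and 8946.28 is covered: preferential rate Free applies instead.
The additional-duty order on 8946.28 targets Hesica, not Drenovia; it does not apply.
Duty = ¥257,858.04 × 0% = ¥0.00.
Line 3 (0922.43, Seray, 14,555 kg, ¥3,612,405.45):
Code 0922.43 is under a tariff-rate quota (threshold 4,856 kg). In-quota: 4,856 kg at 2.5%; over-quota: 9,699 kg at 17.5%.
Pro-rata value split: in-quota = ¥3,612,405.45 × 4,856/14,555 = ¥1,205,210.64; over-quota = ¥3,612,405.45 − ¥1,205,210.64 = ¥2,407,194.81.
In-quota duty = ¥1,205,210.64 × 2.5% = ¥30,130.27. Over-quota duty = ¥2,407,194.81 × 17.5% = ¥421,259.09.
Line duty = ¥30,130.27 + ¥421,259.09 = ¥451,389.36.
Total = ¥58,109.03 + ¥0.00 + ¥451,389.36 = ¥509,498.39.

¥509,498.39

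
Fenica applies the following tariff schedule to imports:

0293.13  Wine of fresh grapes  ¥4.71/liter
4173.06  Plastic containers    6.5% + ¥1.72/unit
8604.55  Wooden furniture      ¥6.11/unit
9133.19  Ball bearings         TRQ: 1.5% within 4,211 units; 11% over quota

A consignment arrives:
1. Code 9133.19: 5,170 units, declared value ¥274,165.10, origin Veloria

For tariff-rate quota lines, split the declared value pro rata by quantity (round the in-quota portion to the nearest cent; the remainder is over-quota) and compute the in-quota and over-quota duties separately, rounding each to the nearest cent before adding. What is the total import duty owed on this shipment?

Line 1 (9133.19, Veloria, 5,170 units, ¥274,165.10):
Code 9133.19 is under a tariff-rate quota (threshold 4,211 units). In-quota: 4,211 units at 1.5%; over-quota: 959 units at 11%.
Pro-rata value split: in-quota = ¥274,165.10 × 4,211/5,170 = ¥223,309.33; over-quota = ¥274,165.10 − ¥223,309.33 = ¥50,855.77.
In-quota duty = ¥223,309.33 × 1.5% = ¥3,349.64. Over-quota duty = ¥50,855.77 × 11% = ¥5,594.13.
Line duty = ¥3,349.64 + ¥5,594.13 = ¥8,943.77.

¥8,943.77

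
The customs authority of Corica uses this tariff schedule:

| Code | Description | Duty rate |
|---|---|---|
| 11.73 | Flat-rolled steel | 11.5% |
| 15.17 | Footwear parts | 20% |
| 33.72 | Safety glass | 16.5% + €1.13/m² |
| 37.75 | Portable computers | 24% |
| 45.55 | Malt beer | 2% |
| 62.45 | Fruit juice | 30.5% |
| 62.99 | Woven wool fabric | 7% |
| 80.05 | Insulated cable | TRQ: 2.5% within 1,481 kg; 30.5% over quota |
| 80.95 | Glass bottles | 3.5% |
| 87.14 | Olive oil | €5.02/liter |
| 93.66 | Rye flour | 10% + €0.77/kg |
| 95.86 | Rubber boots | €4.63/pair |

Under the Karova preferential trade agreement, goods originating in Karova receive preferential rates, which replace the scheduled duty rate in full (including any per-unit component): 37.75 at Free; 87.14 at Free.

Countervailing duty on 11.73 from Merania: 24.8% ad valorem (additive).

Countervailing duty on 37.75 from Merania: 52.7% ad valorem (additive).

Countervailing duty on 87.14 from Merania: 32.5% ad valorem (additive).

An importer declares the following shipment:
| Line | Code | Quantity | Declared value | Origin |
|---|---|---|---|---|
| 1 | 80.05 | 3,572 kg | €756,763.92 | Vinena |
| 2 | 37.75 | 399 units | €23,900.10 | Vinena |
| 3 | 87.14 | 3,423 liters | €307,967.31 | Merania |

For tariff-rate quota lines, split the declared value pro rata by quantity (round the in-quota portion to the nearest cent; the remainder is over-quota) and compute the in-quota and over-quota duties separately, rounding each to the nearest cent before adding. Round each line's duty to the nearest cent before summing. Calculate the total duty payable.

Line 1 (80.05, Vinena, 3,572 kg, €756,763.92):
Code 80.05 is under a tariff-rate quota (threshold 1,481 kg). In-quota: 1,481 kg at 2.5%; over-quota: 2,091 kg at 30.5%.
Pro-rata value split: in-quota = €756,763.92 × 1,481/3,572 = €313,764.66; over-quota = €756,763.92 − €313,764.66 = €442,999.26.
In-quota duty = €313,764.66 × 2.5% = €7,844.12. Over-quota duty = €442,999.26 × 30.5% = €135,114.77.
Line duty = €7,844.12 + €135,114.77 = €142,958.89.
Line 2 (37.75, Vinena, 399 units, €23,900.10):
Base rate for 37.75 is 24%.
37.75 has an FTA preferential rate, but origin Vinena is not Karova; base rate stands.
The additional-duty order on 37.75 targets Merania, not Vinena; it does not apply.
Duty = €23,900.10 × 24% = €5,736.02.
Line 3 (87.14, Merania, 3,423 liters, €307,967.31):
Base rate for 87.14 is €5.02/liter.
87.14 has an FTA preferential rate, but origin Merania is not Karova; base rate stands.
Additional duty on 87.14 from Merania: +32.5% ad valorem. Applied ad valorem rate = 32.5%.
Duty = €307,967.31 × 32.5% + 3,423 × €5.02 = €117,272.84.
Total = €142,958.89 + €5,736.02 + €117,272.84 = €265,967.75.

€265,967.75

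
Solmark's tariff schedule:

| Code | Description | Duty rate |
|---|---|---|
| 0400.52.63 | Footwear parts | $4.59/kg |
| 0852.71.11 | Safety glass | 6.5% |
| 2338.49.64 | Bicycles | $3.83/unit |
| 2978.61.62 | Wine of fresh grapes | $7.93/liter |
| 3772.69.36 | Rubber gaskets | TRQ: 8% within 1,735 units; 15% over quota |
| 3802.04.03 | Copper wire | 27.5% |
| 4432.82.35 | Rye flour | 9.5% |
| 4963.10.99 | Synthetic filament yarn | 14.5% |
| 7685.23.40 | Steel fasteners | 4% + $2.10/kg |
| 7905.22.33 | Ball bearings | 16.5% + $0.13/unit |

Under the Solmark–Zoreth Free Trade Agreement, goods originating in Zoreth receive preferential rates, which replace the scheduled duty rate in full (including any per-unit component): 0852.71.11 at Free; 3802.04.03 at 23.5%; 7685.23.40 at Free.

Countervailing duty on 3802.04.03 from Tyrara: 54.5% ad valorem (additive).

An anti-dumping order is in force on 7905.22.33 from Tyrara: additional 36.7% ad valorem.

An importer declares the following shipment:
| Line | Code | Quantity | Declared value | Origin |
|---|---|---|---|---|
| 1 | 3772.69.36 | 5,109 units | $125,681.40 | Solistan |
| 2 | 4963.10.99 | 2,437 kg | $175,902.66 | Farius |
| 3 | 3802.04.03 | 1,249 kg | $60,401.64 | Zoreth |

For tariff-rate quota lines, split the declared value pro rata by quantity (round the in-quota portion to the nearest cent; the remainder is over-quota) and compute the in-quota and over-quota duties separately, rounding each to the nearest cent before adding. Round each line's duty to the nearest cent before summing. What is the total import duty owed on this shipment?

$55,564.82

Line 1 (3772.69.36, Solistan, 5,109 units, $125,681.40):
Code 3772.69.36 is under a tariff-rate quota (threshold 1,735 units). In-quota: 1,735 units at 8%; over-quota: 3,374 units at 15%.
Pro-rata value split: in-quota = $125,681.40 × 1,735/5,109 = $42,681.00; over-quota = $125,681.40 − $42,681.00 = $83,000.40.
In-quota duty = $42,681.00 × 8% = $3,414.48. Over-quota duty = $83,000.40 × 15% = $12,450.06.
Line duty = $3,414.48 + $12,450.06 = $15,864.54.
Line 2 (4963.10.99, Farius, 2,437 kg, $175,902.66):
Base rate for 4963.10.99 is 14.5%.
Duty = $175,902.66 × 14.5% = $25,505.89.
Line 3 (3802.04.03, Zoreth, 1,249 kg, $60,401.64):
Base rate for 3802.04.03 is 27.5%.
Origin Zoreth qualifies under the Solmark–Zoreth agreement and 3802.04.03 is covered: preferential rate 23.5% applies instead.
The additional-duty order on 3802.04.03 targets Tyrara, not Zoreth; it does not apply.
Duty = $60,401.64 × 23.5% = $14,194.39.
Total = $15,864.54 + $25,505.89 + $14,194.39 = $55,564.82.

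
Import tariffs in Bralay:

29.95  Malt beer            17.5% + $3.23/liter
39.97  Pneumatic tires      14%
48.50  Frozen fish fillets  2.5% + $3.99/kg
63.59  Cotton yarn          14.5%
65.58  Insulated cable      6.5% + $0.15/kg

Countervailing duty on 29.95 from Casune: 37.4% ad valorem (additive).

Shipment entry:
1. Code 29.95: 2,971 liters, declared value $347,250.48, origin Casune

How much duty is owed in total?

Line 1 (29.95, Casune, 2,971 liters, $347,250.48):
Base rate for 29.95 is 17.5% + $3.23/liter.
Additional duty on 29.95 from Casune: +37.4%. Applied ad valorem rate: 17.5% + 37.4% = 54.9%.
Duty = $347,250.48 × 54.9% + 2,971 × $3.23 = $200,236.84.

$200,236.84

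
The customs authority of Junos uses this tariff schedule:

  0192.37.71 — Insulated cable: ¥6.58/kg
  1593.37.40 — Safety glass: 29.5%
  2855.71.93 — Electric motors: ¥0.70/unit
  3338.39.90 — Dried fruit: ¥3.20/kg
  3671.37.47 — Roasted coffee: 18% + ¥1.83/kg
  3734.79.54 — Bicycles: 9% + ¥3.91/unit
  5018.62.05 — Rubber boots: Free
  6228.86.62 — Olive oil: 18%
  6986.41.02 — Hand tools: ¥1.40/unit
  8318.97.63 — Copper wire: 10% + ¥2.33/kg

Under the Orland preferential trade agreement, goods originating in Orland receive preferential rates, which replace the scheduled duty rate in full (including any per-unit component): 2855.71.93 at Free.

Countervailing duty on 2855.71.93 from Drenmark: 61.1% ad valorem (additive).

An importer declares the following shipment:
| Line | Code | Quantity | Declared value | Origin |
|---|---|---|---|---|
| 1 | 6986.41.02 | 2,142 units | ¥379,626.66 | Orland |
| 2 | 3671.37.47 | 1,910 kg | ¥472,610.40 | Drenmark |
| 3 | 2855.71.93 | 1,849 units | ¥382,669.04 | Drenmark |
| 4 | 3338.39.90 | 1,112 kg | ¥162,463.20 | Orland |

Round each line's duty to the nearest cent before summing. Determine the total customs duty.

Line 1 (6986.41.02, Orland, 2,142 units, ¥379,626.66):
Base rate for 6986.41.02 is ¥1.40/unit.
Origin Orland is the FTA partner but 6986.41.02 is not on the preference list; base rate stands.
Duty = 2,142 × ¥1.40 = ¥2,998.80.
Line 2 (3671.37.47, Drenmark, 1,910 kg, ¥472,610.40):
Base rate for 3671.37.47 is 18% + ¥1.83/kg.
Duty = ¥472,610.40 × 18% + 1,910 × ¥1.83 = ¥88,565.17.
Line 3 (2855.71.93, Drenmark, 1,849 units, ¥382,669.04):
Base rate for 2855.71.93 is ¥0.70/unit.
2855.71.93 has an FTA preferential rate, but origin Drenmark is not Orland; base rate stands.
Additional duty on 2855.71.93 from Drenmark: +61.1% ad valorem. Applied ad valorem rate = 61.1%.
Duty = ¥382,669.04 × 61.1% + 1,849 × ¥0.70 = ¥235,105.08.
Line 4 (3338.39.90, Orland, 1,112 kg, ¥162,463.20):
Base rate for 3338.39.90 is ¥3.20/kg.
Origin Orland is the FTA partner but 3338.39.90 is not on the preference list; base rate stands.
Duty = 1,112 × ¥3.20 = ¥3,558.40.
Total = ¥2,998.80 + ¥88,565.17 + ¥235,105.08 + ¥3,558.40 = ¥330,227.45.

¥330,227.45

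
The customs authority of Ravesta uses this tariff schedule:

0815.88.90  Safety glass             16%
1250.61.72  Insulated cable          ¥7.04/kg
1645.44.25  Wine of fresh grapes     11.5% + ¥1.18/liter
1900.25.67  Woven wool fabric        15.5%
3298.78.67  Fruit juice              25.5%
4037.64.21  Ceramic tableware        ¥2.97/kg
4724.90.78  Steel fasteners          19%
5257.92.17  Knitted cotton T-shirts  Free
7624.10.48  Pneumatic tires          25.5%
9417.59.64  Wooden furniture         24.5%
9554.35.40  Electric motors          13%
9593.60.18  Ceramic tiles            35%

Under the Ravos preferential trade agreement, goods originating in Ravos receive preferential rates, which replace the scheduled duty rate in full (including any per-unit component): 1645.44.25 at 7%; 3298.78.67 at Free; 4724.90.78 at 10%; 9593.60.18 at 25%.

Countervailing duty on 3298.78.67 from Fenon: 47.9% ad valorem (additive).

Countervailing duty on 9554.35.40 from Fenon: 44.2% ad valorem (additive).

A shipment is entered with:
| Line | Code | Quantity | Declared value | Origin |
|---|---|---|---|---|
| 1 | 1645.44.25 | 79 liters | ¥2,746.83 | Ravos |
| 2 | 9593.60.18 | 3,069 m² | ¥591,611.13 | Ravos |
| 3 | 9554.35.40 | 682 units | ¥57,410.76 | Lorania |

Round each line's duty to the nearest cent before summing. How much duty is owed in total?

¥155,558.46

Line 1 (1645.44.25, Ravos, 79 liters, ¥2,746.83):
Base rate for 1645.44.25 is 11.5% + ¥1.18/liter.
Origin Ravos qualifies under the Ravesta–Ravos agreement and 1645.44.25 is covered: preferential rate 7% applies instead.
Duty = ¥2,746.83 × 7% = ¥192.28.
Line 2 (9593.60.18, Ravos, 3,069 m², ¥591,611.13):
Base rate for 9593.60.18 is 35%.
Origin Ravos qualifies under the Ravesta–Ravos agreement and 9593.60.18 is covered: preferential rate 25% applies instead.
Duty = ¥591,611.13 × 25% = ¥147,902.78.
Line 3 (9554.35.40, Lorania, 682 units, ¥57,410.76):
Base rate for 9554.35.40 is 13%.
The additional-duty order on 9554.35.40 targets Fenon, not Lorania; it does not apply.
Duty = ¥57,410.76 × 13% = ¥7,463.40.
Total = ¥192.28 + ¥147,902.78 + ¥7,463.40 = ¥155,558.46.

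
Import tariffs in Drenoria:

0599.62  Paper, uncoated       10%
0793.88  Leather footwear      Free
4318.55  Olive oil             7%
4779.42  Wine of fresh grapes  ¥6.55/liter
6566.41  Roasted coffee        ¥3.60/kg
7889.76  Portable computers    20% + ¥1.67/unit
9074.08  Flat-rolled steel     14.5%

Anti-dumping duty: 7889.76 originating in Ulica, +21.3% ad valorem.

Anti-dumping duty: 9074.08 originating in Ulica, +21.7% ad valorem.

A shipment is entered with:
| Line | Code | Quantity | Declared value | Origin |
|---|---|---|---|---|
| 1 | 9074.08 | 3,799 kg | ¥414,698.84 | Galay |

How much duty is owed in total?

¥60,131.33

Line 1 (9074.08, Galay, 3,799 kg, ¥414,698.84):
Base rate for 9074.08 is 14.5%.
The additional-duty order on 9074.08 targets Ulica, not Galay; it does not apply.
Duty = ¥414,698.84 × 14.5% = ¥60,131.33.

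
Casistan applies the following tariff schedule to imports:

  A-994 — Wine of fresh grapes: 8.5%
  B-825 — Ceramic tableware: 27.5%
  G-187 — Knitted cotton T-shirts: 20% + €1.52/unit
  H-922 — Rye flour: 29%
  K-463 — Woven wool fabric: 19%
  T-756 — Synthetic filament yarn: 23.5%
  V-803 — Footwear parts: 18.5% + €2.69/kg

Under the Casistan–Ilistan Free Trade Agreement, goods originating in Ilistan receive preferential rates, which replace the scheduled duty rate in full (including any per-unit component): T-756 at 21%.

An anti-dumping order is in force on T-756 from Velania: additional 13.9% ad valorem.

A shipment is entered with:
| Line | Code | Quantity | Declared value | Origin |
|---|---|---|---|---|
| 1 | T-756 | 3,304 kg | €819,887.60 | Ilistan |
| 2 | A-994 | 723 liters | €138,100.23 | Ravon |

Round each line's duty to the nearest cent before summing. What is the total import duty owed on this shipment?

Line 1 (T-756, Ilistan, 3,304 kg, €819,887.60):
Base rate for T-756 is 23.5%.
Origin Ilistan qualifies under the Casistan–Ilistan agreement and T-756 is covered: preferential rate 21% applies instead.
The additional-duty order on T-756 targets Velania, not Ilistan; it does not apply.
Duty = €819,887.60 × 21% = €172,176.40.
Line 2 (A-994, Ravon, 723 liters, €138,100.23):
Base rate for A-994 is 8.5%.
Duty = €138,100.23 × 8.5% = €11,738.52.
Total = €172,176.40 + €11,738.52 = €183,914.92.

€183,914.92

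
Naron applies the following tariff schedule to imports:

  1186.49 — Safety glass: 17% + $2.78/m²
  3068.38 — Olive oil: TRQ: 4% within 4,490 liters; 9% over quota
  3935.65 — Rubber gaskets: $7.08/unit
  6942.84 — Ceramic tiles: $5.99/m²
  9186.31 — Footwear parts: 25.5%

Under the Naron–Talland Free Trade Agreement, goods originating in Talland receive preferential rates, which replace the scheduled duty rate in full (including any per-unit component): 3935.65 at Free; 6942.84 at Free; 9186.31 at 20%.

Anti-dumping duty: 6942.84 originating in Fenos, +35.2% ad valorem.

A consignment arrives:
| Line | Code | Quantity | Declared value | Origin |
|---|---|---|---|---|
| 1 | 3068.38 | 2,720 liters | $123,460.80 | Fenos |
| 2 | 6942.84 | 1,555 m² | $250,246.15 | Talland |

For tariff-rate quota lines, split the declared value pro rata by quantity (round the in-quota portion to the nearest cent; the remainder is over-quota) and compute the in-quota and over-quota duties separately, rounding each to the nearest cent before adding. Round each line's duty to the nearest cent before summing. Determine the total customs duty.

Line 1 (3068.38, Fenos, 2,720 liters, $123,460.80):
Code 3068.38 is under a tariff-rate quota (threshold 4,490 liters). Quantity 2,720 liters is within the quota, so the in-quota rate 4% applies to the full value.
Duty = $123,460.80 × 4% = $4,938.43.
Line 2 (6942.84, Talland, 1,555 m², $250,246.15):
Base rate for 6942.84 is $5.99/m².
Origin Talland qualifies under the Naron–Talland agreement and 6942.84 is covered: preferential rate Free applies instead.
The additional-duty order on 6942.84 targets Fenos, not Talland; it does not apply.
Duty = $250,246.15 × 0% = $0.00.
Total = $4,938.43 + $0.00 = $4,938.43.

$4,938.43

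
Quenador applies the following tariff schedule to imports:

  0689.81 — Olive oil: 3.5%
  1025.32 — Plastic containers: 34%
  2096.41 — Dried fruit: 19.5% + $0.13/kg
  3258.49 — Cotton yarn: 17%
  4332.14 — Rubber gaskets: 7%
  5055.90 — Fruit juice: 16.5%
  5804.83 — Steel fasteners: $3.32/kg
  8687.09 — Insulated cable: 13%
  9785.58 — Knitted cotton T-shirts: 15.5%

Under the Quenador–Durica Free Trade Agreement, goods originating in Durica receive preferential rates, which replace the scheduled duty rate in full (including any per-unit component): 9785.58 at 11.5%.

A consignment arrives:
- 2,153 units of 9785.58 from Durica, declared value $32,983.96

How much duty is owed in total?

Line 1 (9785.58, Durica, 2,153 units, $32,983.96):
Base rate for 9785.58 is 15.5%.
Origin Durica qualifies under the Quenador–Durica agreement and 9785.58 is covered: preferential rate 11.5% applies instead.
Duty = $32,983.96 × 11.5% = $3,793.16.

$3,793.16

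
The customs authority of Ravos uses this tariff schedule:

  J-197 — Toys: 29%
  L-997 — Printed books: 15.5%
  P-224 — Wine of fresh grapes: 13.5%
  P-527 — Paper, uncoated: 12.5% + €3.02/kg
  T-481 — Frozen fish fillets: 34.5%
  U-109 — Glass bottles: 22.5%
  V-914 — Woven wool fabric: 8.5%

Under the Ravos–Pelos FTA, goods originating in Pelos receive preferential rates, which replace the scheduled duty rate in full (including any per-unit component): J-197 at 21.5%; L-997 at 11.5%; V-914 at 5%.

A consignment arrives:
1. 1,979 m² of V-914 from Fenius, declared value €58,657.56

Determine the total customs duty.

€4,985.89

Line 1 (V-914, Fenius, 1,979 m², €58,657.56):
Base rate for V-914 is 8.5%.
V-914 has an FTA preferential rate, but origin Fenius is not Pelos; base rate stands.
Duty = €58,657.56 × 8.5% = €4,985.89.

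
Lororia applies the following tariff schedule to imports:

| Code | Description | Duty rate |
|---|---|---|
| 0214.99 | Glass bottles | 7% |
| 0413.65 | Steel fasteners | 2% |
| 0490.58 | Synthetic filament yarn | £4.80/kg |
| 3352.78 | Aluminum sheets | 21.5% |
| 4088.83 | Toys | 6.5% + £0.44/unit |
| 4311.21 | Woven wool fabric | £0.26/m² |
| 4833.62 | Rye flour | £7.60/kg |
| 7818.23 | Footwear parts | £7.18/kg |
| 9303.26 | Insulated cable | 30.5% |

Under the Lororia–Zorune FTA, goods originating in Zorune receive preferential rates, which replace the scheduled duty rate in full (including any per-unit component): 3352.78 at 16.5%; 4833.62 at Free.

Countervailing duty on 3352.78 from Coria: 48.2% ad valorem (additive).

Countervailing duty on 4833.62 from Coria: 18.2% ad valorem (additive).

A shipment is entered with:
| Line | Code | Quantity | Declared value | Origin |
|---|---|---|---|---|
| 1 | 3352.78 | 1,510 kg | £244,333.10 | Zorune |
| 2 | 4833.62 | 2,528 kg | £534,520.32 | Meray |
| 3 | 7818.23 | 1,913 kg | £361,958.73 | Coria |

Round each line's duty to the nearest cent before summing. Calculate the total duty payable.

£73,263.10

Line 1 (3352.78, Zorune, 1,510 kg, £244,333.10):
Base rate for 3352.78 is 21.5%.
Origin Zorune qualifies under the Lororia–Zorune agreement and 3352.78 is covered: preferential rate 16.5% applies instead.
The additional-duty order on 3352.78 targets Coria, not Zorune; it does not apply.
Duty = £244,333.10 × 16.5% = £40,314.96.
Line 2 (4833.62, Meray, 2,528 kg, £534,520.32):
Base rate for 4833.62 is £7.60/kg.
4833.62 has an FTA preferential rate, but origin Meray is not Zorune; base rate stands.
The additional-duty order on 4833.62 targets Coria, not Meray; it does not apply.
Duty = 2,528 × £7.60 = £19,212.80.
Line 3 (7818.23, Coria, 1,913 kg, £361,958.73):
Base rate for 7818.23 is £7.18/kg.
Duty = 1,913 × £7.18 = £13,735.34.
Total = £40,314.96 + £19,212.80 + £13,735.34 = £73,263.10.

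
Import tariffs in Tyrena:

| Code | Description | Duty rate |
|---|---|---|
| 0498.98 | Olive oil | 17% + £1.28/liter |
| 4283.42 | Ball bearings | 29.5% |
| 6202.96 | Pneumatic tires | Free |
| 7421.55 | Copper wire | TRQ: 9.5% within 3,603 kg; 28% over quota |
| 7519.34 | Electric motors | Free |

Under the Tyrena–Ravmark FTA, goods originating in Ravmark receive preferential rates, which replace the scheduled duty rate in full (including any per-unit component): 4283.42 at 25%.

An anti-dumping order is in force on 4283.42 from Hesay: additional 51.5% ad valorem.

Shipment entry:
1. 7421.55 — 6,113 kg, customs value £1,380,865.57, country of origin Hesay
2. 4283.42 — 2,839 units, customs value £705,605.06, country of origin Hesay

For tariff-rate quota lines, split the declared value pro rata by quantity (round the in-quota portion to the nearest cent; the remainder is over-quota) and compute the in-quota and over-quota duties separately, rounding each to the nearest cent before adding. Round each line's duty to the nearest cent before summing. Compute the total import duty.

Line 1 (7421.55, Hesay, 6,113 kg, £1,380,865.57):
Code 7421.55 is under a tariff-rate quota (threshold 3,603 kg). In-quota: 3,603 kg at 9.5%; over-quota: 2,510 kg at 28%.
Pro-rata value split: in-quota = £1,380,865.57 × 3,603/6,113 = £813,881.67; over-quota = £1,380,865.57 − £813,881.67 = £566,983.90.
In-quota duty = £813,881.67 × 9.5% = £77,318.76. Over-quota duty = £566,983.90 × 28% = £158,755.49.
Line duty = £77,318.76 + £158,755.49 = £236,074.25.
Line 2 (4283.42, Hesay, 2,839 units, £705,605.06):
Base rate for 4283.42 is 29.5%.
4283.42 has an FTA preferential rate, but origin Hesay is not Ravmark; base rate stands.
Additional duty on 4283.42 from Hesay: +51.5%. Applied ad valorem rate: 29.5% + 51.5% = 81%.
Duty = £705,605.06 × 81% = £571,540.10.
Total = £236,074.25 + £571,540.10 = £807,614.35.

£807,614.35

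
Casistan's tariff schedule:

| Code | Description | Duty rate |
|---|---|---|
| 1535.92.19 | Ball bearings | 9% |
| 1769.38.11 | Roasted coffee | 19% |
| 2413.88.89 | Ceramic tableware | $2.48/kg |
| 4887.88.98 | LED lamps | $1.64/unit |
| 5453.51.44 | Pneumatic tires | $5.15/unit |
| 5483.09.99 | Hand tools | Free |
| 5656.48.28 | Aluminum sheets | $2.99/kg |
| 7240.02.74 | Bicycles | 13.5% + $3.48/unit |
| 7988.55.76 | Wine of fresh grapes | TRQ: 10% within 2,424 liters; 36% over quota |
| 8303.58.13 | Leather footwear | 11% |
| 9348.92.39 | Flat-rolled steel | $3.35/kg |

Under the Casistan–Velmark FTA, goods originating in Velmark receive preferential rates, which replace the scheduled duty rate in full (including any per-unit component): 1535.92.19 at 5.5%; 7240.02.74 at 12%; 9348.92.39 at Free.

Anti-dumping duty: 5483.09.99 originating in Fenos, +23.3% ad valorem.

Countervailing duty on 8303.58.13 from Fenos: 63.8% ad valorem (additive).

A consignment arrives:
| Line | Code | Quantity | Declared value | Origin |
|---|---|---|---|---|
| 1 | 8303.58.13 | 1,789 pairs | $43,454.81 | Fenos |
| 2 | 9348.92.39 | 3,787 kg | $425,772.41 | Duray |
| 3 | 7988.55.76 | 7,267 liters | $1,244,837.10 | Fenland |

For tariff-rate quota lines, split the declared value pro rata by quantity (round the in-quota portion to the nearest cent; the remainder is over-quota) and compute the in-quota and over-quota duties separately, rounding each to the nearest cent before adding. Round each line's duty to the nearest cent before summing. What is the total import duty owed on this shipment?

Line 1 (8303.58.13, Fenos, 1,789 pairs, $43,454.81):
Base rate for 8303.58.13 is 11%.
Additional duty on 8303.58.13 from Fenos: +63.8%. Applied ad valorem rate: 11% + 63.8% = 74.8%.
Duty = $43,454.81 × 74.8% = $32,504.20.
Line 2 (9348.92.39, Duray, 3,787 kg, $425,772.41):
Base rate for 9348.92.39 is $3.35/kg.
9348.92.39 has an FTA preferential rate, but origin Duray is not Velmark; base rate stands.
Duty = 3,787 × $3.35 = $12,686.45.
Line 3 (7988.55.76, Fenland, 7,267 liters, $1,244,837.10):
Code 7988.55.76 is under a tariff-rate quota (threshold 2,424 liters). In-quota: 2,424 liters at 10%; over-quota: 4,843 liters at 36%.
Pro-rata value split: in-quota = $1,244,837.10 × 2,424/7,267 = $415,231.20; over-quota = $1,244,837.10 − $415,231.20 = $829,605.90.
In-quota duty = $415,231.20 × 10% = $41,523.12. Over-quota duty = $829,605.90 × 36% = $298,658.12.
Line duty = $41,523.12 + $298,658.12 = $340,181.24.
Total = $32,504.20 + $12,686.45 + $340,181.24 = $385,371.89.

$385,371.89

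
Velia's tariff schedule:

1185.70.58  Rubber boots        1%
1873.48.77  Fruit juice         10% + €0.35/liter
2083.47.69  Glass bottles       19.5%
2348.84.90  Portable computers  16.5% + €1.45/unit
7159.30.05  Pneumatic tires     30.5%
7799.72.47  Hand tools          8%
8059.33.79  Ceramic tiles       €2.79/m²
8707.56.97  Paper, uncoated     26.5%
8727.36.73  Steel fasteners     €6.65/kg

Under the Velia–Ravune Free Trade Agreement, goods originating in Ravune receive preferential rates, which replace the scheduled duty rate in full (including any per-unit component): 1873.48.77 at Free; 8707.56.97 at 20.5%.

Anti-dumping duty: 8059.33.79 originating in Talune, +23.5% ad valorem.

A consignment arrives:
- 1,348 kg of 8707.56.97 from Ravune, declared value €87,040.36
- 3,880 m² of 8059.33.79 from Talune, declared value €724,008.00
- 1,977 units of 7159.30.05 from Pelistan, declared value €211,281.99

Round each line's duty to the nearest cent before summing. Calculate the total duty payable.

Line 1 (8707.56.97, Ravune, 1,348 kg, €87,040.36):
Base rate for 8707.56.97 is 26.5%.
Origin Ravune qualifies under the Velia–Ravune agreement and 8707.56.97 is covered: preferential rate 20.5% applies instead.
Duty = €87,040.36 × 20.5% = €17,843.27.
Line 2 (8059.33.79, Talune, 3,880 m², €724,008.00):
Base rate for 8059.33.79 is €2.79/m².
Additional duty on 8059.33.79 from Talune: +23.5% ad valorem. Applied ad valorem rate = 23.5%.
Duty = €724,008.00 × 23.5% + 3,880 × €2.79 = €180,967.08.
Line 3 (7159.30.05, Pelistan, 1,977 units, €211,281.99):
Base rate for 7159.30.05 is 30.5%.
Duty = €211,281.99 × 30.5% = €64,441.01.
Total = €17,843.27 + €180,967.08 + €64,441.01 = €263,251.36.

€263,251.36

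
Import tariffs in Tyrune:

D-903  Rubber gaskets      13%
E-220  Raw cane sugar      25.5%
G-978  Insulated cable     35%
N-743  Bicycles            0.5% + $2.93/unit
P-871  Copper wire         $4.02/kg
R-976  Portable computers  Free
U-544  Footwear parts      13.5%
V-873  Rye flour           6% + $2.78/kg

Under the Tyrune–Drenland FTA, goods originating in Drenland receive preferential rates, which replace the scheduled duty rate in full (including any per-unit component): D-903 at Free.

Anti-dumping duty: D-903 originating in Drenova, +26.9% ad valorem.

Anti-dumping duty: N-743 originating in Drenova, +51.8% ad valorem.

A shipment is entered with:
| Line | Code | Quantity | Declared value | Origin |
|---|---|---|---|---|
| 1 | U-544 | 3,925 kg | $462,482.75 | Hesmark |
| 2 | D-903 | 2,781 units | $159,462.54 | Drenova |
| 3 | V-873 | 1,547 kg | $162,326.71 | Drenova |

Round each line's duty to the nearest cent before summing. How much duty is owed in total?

$140,100.98

Line 1 (U-544, Hesmark, 3,925 kg, $462,482.75):
Base rate for U-544 is 13.5%.
Duty = $462,482.75 × 13.5% = $62,435.17.
Line 2 (D-903, Drenova, 2,781 units, $159,462.54):
Base rate for D-903 is 13%.
D-903 has an FTA preferential rate, but origin Drenova is not Drenland; base rate stands.
Additional duty on D-903 from Drenova: +26.9%. Applied ad valorem rate: 13% + 26.9% = 39.9%.
Duty = $159,462.54 × 39.9% = $63,625.55.
Line 3 (V-873, Drenova, 1,547 kg, $162,326.71):
Base rate for V-873 is 6% + $2.78/kg.
Duty = $162,326.71 × 6% + 1,547 × $2.78 = $14,040.26.
Total = $62,435.17 + $63,625.55 + $14,040.26 = $140,100.98.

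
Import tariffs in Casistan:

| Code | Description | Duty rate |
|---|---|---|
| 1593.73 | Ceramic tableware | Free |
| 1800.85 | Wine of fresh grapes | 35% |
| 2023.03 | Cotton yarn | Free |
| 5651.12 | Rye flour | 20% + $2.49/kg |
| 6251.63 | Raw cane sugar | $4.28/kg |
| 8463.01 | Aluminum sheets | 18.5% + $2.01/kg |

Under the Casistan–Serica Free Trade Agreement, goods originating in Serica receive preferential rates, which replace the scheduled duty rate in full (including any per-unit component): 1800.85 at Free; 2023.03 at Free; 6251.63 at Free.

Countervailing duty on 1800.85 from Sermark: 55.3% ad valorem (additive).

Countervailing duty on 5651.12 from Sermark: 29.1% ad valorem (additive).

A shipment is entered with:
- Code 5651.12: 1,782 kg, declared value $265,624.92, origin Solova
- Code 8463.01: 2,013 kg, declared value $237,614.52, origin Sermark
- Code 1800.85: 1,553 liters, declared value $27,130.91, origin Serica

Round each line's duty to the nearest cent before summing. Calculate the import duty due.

Line 1 (5651.12, Solova, 1,782 kg, $265,624.92):
Base rate for 5651.12 is 20% + $2.49/kg.
The additional-duty order on 5651.12 targets Sermark, not Solova; it does not apply.
Duty = $265,624.92 × 20% + 1,782 × $2.49 = $57,562.16.
Line 2 (8463.01, Sermark, 2,013 kg, $237,614.52):
Base rate for 8463.01 is 18.5% + $2.01/kg.
Duty = $237,614.52 × 18.5% + 2,013 × $2.01 = $48,004.82.
Line 3 (1800.85, Serica, 1,553 liters, $27,130.91):
Base rate for 1800.85 is 35%.
Origin Serica qualifies under the Casistan–Serica agreement and 1800.85 is covered: preferential rate Free applies instead.
The additional-duty order on 1800.85 targets Sermark, not Serica; it does not apply.
Duty = $27,130.91 × 0% = $0.00.
Total = $57,562.16 + $48,004.82 + $0.00 = $105,566.98.

$105,566.98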